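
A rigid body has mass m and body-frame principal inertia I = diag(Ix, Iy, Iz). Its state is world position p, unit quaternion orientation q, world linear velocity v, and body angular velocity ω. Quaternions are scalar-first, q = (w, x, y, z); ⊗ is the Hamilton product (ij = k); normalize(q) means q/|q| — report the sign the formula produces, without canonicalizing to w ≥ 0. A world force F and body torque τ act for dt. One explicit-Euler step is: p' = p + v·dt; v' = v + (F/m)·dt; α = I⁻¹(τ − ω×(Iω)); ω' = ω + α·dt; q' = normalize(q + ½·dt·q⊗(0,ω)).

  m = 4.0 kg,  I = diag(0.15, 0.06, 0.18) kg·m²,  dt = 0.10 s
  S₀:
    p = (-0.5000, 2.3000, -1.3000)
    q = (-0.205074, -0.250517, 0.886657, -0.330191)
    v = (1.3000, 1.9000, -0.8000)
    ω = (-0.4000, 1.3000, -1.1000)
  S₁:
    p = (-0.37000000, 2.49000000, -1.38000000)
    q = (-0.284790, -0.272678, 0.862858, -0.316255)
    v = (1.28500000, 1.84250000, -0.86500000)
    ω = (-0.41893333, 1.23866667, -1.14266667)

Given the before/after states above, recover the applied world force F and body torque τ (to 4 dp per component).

Δv = v₁−v₀ = (-0.01500000, -0.05750000, -0.06500000)
applied force F = (-0.6000, -2.3000, -2.6000)
rate change Δω = (-0.01893333, -0.06133333, -0.04266667)
applied torque τ = (-0.2000, -0.0500, -0.0300)

F = (-0.6000, -2.3000, -2.6000)
τ = (-0.2000, -0.0500, -0.0300)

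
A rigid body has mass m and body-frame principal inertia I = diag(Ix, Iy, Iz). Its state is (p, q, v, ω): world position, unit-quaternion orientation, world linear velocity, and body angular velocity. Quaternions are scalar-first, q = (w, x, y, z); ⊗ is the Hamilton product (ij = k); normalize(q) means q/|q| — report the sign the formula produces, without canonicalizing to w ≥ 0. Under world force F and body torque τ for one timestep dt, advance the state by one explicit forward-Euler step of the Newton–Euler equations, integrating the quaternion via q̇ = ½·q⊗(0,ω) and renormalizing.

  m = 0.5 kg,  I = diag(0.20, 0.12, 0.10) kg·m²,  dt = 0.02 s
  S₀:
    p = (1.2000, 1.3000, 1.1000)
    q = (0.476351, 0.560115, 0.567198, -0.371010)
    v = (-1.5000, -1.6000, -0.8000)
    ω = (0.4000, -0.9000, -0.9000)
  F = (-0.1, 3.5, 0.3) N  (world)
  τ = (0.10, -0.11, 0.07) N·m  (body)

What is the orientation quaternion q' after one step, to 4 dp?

q⊗(0,ω) = (-0.0474768, -0.6538468, -0.0730164, -1.1596986)
q' = normalize(q + ½dt·q⊗(0,ω)) = (0.4758, 0.5535, 0.5664, -0.3826)

q' = (0.4758, 0.5535, 0.5664, -0.3826)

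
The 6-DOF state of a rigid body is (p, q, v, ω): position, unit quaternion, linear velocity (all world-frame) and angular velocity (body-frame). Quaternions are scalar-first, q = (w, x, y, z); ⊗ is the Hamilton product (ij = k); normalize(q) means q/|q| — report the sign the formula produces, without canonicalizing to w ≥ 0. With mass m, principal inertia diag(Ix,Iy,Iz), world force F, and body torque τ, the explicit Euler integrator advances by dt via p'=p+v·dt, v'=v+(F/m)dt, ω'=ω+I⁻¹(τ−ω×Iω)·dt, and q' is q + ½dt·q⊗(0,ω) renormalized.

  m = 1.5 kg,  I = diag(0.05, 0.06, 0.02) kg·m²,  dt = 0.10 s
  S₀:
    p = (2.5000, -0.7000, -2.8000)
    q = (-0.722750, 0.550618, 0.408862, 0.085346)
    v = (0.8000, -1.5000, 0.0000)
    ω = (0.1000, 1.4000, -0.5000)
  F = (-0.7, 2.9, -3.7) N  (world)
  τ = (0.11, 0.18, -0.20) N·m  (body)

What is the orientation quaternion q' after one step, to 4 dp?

Hamilton product q⊗(0,ω) = (-0.5847956, -0.3961904, -0.7280064, 1.0913540)
updated quaternion q' = (-0.7499, 0.5293, 0.3714, 0.1395)

q' = (-0.7499, 0.5293, 0.3714, 0.1395)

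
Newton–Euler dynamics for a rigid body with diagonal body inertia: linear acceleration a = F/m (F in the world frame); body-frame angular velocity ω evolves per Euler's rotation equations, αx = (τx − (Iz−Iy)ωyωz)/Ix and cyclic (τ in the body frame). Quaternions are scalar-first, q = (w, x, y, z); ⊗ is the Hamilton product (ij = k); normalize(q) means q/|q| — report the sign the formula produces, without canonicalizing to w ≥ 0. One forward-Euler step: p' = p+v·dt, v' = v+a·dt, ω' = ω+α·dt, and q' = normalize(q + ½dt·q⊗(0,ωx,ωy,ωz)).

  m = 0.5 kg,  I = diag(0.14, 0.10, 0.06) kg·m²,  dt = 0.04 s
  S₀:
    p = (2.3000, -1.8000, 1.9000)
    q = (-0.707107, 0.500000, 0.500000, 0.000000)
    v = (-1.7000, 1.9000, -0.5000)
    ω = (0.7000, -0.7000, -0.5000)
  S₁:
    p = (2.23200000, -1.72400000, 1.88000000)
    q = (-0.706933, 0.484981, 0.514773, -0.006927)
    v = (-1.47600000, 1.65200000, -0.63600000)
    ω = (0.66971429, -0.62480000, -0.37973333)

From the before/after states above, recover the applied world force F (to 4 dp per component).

velocity change Δv = (0.22400000, -0.24800000, -0.13600000)
m·(v₁−v₀)/dt = (2.8000, -3.1000, -1.7000)

F = (2.8000, -3.1000, -1.7000)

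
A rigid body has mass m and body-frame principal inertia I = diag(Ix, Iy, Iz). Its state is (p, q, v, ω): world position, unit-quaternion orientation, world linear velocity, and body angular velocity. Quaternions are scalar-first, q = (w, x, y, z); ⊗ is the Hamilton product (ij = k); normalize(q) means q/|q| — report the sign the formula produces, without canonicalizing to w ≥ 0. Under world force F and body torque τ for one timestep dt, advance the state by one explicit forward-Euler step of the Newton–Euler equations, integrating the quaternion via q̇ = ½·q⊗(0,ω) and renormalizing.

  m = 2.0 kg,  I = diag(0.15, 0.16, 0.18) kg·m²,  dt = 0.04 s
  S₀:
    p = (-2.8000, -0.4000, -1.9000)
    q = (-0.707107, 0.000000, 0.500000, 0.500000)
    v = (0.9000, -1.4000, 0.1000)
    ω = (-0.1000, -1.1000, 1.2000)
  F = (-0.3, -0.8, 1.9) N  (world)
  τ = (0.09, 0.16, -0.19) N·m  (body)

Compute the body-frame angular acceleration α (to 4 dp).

α = (0.7760, 0.9775, -1.0617)

gyro term ω×Iω = (-0.0264, 0.0036, 0.0011)
(τ − ω×Iω)/I = (0.7760, 0.9775, -1.0617)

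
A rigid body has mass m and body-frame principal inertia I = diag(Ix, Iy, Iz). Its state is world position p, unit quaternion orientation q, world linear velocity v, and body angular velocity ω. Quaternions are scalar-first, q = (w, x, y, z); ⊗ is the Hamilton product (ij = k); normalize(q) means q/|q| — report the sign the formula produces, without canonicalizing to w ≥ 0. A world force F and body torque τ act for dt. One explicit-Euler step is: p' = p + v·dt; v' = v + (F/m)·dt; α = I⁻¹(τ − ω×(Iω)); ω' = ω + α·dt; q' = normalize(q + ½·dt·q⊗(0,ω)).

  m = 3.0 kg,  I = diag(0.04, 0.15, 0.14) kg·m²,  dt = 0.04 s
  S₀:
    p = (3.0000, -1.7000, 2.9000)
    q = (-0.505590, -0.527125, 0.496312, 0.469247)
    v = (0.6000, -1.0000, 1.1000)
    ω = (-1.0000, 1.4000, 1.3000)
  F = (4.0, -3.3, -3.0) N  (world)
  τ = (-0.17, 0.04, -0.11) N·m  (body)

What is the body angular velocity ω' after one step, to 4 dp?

ω' = (-1.1518, 1.3760, 1.3126)

α = I⁻¹(τ − ω×Iω) = (-3.7950, -0.6000, 0.3143)
ω + α·dt = (-1.1518, 1.3760, 1.3126)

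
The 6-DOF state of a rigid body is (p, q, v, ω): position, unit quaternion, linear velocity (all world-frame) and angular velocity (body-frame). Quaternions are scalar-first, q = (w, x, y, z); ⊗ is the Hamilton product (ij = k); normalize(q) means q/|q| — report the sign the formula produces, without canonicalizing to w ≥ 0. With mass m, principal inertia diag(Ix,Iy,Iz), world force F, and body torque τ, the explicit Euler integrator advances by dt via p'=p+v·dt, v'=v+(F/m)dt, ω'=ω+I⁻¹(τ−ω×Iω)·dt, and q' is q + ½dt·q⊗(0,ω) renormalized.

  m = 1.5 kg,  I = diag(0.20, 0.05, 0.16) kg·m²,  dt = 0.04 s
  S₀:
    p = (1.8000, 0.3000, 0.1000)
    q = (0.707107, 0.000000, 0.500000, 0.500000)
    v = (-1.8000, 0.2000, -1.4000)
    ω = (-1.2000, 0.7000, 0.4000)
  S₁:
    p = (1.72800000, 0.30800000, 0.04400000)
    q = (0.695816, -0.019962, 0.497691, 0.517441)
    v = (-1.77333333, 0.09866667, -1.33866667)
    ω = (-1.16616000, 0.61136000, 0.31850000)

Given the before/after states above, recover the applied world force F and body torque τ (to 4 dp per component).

rate change Δω = (0.03384000, -0.08864000, -0.08150000)
gyro term ω₀×Iω₀ = (0.0308, -0.0192, 0.1260)
τ = I·(Δω/dt) + ω₀×(Iω₀) = (0.2000, -0.1300, -0.2000)
Δv = v₁−v₀ = (0.02666667, -0.10133333, 0.06133333)
applied force F = (1.0000, -3.8000, 2.3000)

F = (1.0000, -3.8000, 2.3000)
τ = (0.2000, -0.1300, -0.2000)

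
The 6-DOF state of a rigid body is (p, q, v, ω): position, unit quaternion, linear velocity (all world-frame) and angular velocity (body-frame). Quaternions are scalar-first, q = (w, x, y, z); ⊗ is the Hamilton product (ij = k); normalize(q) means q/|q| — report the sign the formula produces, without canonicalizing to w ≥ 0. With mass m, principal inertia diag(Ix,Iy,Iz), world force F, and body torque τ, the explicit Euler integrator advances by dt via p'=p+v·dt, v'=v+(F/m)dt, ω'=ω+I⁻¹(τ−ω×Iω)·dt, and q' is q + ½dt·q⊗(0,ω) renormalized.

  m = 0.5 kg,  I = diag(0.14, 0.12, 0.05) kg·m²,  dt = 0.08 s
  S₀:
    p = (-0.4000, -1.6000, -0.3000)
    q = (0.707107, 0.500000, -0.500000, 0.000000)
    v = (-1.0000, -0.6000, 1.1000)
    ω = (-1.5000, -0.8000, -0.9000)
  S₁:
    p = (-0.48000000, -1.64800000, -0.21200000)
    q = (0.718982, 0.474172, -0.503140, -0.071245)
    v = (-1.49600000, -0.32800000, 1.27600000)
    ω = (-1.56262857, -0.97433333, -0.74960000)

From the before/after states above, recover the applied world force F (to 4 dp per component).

F = (-3.1000, 1.7000, 1.1000)

v₁ − v₀ = (-0.49600000, 0.27200000, 0.17600000)
F = m·Δv/dt = (-3.1000, 1.7000, 1.1000)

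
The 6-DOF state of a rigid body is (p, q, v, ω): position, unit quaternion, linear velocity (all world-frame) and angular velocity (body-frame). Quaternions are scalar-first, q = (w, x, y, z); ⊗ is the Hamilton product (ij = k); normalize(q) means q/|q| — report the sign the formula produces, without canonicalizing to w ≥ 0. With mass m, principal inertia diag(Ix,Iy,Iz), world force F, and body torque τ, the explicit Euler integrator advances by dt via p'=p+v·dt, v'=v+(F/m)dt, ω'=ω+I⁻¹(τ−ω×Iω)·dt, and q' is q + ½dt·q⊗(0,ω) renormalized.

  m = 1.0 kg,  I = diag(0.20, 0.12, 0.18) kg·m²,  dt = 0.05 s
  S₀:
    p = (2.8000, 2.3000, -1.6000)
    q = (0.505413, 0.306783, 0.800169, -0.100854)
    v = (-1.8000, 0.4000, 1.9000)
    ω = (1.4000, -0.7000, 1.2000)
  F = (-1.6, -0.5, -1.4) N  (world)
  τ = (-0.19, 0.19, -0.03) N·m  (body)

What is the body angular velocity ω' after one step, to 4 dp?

ω×(Iω) gyroscopic = (-0.0504, 0.0336, 0.0784)
angular accel α = (-0.6980, 1.3033, -0.6022)
new body rate ω' = (1.3651, -0.6348, 1.1699)

ω' = (1.3651, -0.6348, 1.1699)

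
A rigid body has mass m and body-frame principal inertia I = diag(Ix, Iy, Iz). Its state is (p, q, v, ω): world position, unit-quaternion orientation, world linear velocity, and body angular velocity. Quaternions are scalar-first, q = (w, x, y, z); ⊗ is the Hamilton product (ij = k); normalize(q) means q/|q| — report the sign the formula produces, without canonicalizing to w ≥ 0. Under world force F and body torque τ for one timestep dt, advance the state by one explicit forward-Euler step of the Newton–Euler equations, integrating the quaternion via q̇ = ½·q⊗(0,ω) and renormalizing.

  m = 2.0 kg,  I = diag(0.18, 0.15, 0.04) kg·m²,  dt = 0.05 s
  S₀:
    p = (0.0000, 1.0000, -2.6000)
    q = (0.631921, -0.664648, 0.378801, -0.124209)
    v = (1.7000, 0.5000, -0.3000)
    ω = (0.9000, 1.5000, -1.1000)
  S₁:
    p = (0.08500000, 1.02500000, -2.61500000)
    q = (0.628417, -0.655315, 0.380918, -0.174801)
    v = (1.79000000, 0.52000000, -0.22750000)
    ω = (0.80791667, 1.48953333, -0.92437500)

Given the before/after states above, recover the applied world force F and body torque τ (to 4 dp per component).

Δv = v₁−v₀ = (0.09000000, 0.02000000, 0.07250000)
F = m·Δv/dt = (3.6000, 0.8000, 2.9000)
Δω = ω₁−ω₀ = (-0.09208333, -0.01046667, 0.17562500)
precession coupling = (0.1815, -0.1386, -0.0405)
I·α + gyro = (-0.1500, -0.1700, 0.1000)

F = (3.6000, 0.8000, 2.9000)
τ = (-0.1500, -0.1700, 0.1000)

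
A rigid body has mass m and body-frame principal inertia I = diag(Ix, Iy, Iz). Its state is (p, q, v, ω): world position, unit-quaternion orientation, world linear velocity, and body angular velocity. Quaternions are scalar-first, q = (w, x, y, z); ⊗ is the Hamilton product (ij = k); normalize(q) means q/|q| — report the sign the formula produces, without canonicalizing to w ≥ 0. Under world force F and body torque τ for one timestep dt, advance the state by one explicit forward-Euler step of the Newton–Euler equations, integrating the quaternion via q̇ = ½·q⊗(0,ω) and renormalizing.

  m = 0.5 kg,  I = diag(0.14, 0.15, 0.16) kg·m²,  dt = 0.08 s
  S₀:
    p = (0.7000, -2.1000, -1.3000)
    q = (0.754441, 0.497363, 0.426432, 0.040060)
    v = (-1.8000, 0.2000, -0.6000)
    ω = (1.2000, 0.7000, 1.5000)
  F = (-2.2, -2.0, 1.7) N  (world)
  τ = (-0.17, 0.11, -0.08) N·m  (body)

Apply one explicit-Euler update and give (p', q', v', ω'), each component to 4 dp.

p' = (0.5560, -2.0840, -1.3480)
q' = (0.7138, 0.5562, 0.4182, 0.0785)
v' = (-2.1520, -0.1200, -0.3280)
ω' = (1.0969, 0.7779, 1.4558)

a = F/m = (-4.4000, -4.0000, 3.4000)
p' = p + v·dt = (0.5560, -2.0840, -1.3480)
v' = v + a·dt = (-2.1520, -0.1200, -0.3280)
(τ − ω×Iω)/I = (-1.2893, 0.9733, -0.5525)
new body rate ω' = (1.0969, 0.7779, 1.4558)
q⊗(0,ω) = (-0.9554280, 1.5169352, -0.1698638, 0.9680972)
updated quaternion q' = (0.7138, 0.5562, 0.4182, 0.0785)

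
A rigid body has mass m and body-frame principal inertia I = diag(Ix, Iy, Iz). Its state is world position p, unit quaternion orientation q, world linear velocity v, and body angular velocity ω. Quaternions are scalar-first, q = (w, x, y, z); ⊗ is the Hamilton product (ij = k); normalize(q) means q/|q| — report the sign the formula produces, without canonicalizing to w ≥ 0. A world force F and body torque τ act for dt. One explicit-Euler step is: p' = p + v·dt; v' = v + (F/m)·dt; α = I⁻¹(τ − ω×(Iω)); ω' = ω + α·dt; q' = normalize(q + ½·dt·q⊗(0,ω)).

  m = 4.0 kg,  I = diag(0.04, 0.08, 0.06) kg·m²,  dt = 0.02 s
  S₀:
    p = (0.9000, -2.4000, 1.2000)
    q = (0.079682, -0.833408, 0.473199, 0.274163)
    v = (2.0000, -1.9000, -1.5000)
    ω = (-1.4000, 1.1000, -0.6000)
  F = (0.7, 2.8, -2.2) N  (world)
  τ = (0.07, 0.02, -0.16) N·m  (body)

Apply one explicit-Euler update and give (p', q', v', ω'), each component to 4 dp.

p' = p + v·dt = (0.9400, -2.4380, 1.1700)
new velocity v' = (2.0035, -1.8860, -1.5110)
gyro term ω×Iω = (0.0132, -0.0168, -0.0616)
angular accel α = (1.4200, 0.4600, -1.6400)
ω + α·dt = (-1.3716, 1.1092, -0.6328)
Hamilton product q⊗(0,ω) = (-1.5227923, -0.6970535, -0.7962228, -0.3020794)
updated quaternion q' = (0.0644, -0.8402, 0.4652, 0.2711)

p' = (0.9400, -2.4380, 1.1700)
q' = (0.0644, -0.8402, 0.4652, 0.2711)
v' = (2.0035, -1.8860, -1.5110)
ω' = (-1.3716, 1.1092, -0.6328)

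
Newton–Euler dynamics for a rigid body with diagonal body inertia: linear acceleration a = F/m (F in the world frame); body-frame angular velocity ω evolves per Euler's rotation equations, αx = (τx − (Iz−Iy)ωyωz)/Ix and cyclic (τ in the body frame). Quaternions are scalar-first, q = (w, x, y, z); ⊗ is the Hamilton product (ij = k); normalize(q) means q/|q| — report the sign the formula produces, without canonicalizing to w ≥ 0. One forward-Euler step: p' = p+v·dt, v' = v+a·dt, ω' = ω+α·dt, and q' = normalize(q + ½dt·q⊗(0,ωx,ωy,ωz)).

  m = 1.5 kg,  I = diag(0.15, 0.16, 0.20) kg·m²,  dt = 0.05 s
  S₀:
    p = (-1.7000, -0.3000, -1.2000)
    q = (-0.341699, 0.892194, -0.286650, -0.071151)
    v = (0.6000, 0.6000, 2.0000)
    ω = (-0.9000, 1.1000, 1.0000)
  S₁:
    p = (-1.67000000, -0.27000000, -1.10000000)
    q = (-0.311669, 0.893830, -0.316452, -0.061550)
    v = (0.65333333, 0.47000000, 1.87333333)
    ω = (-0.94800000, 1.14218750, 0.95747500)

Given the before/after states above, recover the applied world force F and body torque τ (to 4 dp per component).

Δω = ω₁−ω₀ = (-0.04800000, 0.04218750, -0.04252500)
precession coupling = (0.0440, 0.0450, -0.0099)
applied torque τ = (-0.1000, 0.1800, -0.1800)
velocity change Δv = (0.05333333, -0.13000000, -0.12666667)
m·(v₁−v₀)/dt = (1.6000, -3.9000, -3.8000)

F = (1.6000, -3.9000, -3.8000)
τ = (-0.1000, 0.1800, -0.1800)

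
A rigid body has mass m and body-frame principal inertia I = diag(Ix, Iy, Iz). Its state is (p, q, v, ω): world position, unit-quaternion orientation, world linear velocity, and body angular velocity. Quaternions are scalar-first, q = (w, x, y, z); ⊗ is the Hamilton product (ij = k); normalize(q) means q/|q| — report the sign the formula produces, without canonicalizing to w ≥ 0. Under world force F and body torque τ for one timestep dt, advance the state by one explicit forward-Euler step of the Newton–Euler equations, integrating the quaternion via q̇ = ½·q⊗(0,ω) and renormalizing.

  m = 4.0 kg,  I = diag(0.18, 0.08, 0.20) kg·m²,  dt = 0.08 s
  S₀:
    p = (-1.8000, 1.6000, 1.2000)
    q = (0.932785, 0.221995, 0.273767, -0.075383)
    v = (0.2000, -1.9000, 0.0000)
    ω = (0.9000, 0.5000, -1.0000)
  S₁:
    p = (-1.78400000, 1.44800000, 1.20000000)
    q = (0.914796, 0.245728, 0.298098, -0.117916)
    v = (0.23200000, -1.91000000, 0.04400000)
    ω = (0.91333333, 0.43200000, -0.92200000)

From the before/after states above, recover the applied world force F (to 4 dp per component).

v₁ − v₀ = (0.03200000, -0.01000000, 0.04400000)
applied force F = (1.6000, -0.5000, 2.2000)

F = (1.6000, -0.5000, 2.2000)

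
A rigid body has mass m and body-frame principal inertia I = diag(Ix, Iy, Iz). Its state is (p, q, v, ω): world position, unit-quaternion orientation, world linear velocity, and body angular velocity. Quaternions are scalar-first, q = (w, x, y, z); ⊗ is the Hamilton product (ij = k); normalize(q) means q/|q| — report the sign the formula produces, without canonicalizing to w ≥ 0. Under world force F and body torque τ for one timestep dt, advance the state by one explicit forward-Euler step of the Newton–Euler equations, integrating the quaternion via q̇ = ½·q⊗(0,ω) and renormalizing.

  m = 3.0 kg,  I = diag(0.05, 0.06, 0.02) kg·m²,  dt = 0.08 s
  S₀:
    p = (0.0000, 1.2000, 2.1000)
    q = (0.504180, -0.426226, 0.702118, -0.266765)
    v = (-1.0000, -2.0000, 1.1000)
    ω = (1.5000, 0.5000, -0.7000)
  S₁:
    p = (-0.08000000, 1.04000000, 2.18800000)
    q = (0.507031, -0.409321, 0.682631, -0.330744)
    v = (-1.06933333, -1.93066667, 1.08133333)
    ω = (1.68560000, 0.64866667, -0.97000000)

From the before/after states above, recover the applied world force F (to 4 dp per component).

F = (-2.6000, 2.6000, -0.7000)

v₁ − v₀ = (-0.06933333, 0.06933333, -0.01866667)
applied force F = (-2.6000, 2.6000, -0.7000)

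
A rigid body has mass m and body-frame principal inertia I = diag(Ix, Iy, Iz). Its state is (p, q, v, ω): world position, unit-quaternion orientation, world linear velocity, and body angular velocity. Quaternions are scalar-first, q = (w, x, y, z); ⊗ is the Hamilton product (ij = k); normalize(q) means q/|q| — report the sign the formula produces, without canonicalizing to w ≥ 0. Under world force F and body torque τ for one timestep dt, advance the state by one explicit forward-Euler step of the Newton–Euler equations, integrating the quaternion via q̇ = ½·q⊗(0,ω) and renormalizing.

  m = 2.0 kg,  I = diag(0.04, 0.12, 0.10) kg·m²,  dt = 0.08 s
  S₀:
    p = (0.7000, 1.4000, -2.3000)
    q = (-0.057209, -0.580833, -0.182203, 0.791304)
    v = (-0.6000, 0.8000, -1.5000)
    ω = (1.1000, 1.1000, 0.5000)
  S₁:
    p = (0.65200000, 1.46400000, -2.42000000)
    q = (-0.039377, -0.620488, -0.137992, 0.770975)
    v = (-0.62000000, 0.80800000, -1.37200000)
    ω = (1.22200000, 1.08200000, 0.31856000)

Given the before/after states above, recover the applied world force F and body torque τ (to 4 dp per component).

F = (-0.5000, 0.2000, 3.2000)
τ = (0.0500, -0.0600, -0.1300)

velocity change Δv = (-0.02000000, 0.00800000, 0.12800000)
applied force F = (-0.5000, 0.2000, 3.2000)
ω₁ − ω₀ = (0.12200000, -0.01800000, -0.18144000)
gyro term ω₀×Iω₀ = (-0.0110, -0.0330, 0.0968)
I·α + gyro = (0.0500, -0.0600, -0.1300)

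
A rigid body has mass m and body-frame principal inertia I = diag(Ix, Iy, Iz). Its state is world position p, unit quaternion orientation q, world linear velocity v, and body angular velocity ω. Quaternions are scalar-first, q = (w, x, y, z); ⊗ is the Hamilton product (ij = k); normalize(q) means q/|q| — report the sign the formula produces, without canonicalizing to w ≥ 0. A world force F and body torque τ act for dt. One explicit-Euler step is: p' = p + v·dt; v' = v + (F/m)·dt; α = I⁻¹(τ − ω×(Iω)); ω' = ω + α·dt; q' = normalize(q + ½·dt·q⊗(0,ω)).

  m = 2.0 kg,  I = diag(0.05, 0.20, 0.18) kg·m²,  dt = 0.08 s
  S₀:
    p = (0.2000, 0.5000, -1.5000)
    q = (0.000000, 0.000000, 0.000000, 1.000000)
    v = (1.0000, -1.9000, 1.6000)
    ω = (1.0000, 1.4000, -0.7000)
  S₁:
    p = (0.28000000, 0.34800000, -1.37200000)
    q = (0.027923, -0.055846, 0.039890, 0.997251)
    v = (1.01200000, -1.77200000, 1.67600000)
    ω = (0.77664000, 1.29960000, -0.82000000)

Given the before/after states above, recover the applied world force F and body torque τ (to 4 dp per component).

Δv = v₁−v₀ = (0.01200000, 0.12800000, 0.07600000)
applied force F = (0.3000, 3.2000, 1.9000)
Δω = ω₁−ω₀ = (-0.22336000, -0.10040000, -0.12000000)
precession coupling = (0.0196, 0.0910, 0.2100)
τ = I·(Δω/dt) + ω₀×(Iω₀) = (-0.1200, -0.1600, -0.0600)

F = (0.3000, 3.2000, 1.9000)
τ = (-0.1200, -0.1600, -0.0600)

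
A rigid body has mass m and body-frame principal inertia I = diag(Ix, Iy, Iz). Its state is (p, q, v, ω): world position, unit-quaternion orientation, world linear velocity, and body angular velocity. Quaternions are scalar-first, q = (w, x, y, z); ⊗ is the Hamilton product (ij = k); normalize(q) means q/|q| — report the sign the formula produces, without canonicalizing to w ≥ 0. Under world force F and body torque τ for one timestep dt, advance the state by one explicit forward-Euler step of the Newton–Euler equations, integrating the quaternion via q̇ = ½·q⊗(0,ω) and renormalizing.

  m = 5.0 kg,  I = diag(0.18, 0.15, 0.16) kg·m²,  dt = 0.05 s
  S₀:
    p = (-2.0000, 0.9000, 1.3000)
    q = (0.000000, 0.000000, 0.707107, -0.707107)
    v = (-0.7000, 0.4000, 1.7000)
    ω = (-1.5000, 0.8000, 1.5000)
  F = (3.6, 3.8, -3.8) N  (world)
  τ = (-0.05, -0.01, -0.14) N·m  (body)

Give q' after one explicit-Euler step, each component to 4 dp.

Hamilton product q⊗(0,ω) = (0.4949749, 1.6263461, 1.0606605, 1.0606605)
q' = normalize(q + ½dt·q⊗(0,ω)) = (0.0124, 0.0406, 0.7324, -0.6795)

q' = (0.0124, 0.0406, 0.7324, -0.6795)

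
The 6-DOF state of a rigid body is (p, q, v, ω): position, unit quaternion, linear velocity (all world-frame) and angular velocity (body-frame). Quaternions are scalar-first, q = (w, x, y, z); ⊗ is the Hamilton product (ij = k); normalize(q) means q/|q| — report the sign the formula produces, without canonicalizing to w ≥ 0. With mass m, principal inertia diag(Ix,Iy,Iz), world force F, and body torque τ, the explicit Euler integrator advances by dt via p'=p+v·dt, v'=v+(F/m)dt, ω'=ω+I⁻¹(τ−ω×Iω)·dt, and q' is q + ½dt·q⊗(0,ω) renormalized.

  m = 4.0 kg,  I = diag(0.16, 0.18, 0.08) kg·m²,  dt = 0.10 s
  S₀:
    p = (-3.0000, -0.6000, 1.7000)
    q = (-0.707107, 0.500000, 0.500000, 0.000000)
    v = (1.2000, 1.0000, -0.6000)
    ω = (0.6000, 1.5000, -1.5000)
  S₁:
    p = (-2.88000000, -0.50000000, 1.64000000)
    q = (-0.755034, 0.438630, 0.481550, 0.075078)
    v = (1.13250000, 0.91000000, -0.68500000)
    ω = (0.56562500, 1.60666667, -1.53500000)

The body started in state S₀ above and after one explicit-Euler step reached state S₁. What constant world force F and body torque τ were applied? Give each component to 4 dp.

ω₁ − ω₀ = (-0.03437500, 0.10666667, -0.03500000)
applied torque τ = (0.1700, 0.1200, -0.0100)
velocity change Δv = (-0.06750000, -0.09000000, -0.08500000)
applied force F = (-2.7000, -3.6000, -3.4000)

F = (-2.7000, -3.6000, -3.4000)
τ = (0.1700, 0.1200, -0.0100)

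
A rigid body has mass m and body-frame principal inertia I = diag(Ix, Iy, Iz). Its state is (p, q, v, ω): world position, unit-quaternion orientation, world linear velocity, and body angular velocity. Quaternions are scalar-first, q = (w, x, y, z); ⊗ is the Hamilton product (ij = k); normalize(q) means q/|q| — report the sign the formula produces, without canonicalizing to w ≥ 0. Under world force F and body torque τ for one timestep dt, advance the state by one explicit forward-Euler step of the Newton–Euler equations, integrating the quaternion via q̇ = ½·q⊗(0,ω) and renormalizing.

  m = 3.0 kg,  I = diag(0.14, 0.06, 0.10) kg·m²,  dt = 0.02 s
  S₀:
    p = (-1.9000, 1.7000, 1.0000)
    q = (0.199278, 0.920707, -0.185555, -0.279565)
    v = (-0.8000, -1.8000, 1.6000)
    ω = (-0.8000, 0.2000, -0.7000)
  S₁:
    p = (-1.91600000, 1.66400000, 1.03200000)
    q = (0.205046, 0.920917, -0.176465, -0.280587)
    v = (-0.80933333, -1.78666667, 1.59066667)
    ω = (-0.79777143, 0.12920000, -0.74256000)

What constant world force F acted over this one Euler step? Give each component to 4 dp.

v₁ − v₀ = (-0.00933333, 0.01333333, -0.00933333)
applied force F = (-1.4000, 2.0000, -1.4000)

F = (-1.4000, 2.0000, -1.4000)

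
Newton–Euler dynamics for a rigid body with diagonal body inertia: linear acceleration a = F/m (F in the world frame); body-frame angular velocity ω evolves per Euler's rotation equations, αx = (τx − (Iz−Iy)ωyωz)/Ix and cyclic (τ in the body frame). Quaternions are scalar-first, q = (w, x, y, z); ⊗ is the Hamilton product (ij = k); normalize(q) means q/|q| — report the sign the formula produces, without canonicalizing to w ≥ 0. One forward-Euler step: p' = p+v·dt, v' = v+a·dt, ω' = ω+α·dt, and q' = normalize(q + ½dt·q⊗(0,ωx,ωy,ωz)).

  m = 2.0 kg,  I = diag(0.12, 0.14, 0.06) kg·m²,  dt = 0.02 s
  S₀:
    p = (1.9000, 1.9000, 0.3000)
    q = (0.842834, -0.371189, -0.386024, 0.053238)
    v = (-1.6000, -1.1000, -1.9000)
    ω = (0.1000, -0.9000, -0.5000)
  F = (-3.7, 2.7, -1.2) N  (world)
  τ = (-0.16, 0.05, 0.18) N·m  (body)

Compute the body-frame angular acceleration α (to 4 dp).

α = (-1.0333, 0.3786, 3.0300)

gyro term ω×Iω = (-0.0360, -0.0030, -0.0018)
α = I⁻¹(τ − ω×Iω) = (-1.0333, 0.3786, 3.0300)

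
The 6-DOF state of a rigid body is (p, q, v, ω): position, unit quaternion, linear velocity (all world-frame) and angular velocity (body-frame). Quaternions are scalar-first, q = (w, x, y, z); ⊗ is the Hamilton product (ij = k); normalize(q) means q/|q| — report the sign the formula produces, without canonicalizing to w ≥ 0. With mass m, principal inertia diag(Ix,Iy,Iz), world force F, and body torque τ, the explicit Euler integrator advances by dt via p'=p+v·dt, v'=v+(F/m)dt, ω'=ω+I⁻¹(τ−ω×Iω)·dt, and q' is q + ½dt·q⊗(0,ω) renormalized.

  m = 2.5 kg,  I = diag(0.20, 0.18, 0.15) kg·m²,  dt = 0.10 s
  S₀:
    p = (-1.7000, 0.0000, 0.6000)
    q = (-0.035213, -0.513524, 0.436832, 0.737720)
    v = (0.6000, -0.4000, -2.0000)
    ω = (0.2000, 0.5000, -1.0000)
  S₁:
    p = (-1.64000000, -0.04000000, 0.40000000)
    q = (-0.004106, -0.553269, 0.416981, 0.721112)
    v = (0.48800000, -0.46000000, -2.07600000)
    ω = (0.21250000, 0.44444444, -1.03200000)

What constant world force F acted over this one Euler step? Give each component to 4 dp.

velocity change Δv = (-0.11200000, -0.06000000, -0.07600000)
F = m·Δv/dt = (-2.8000, -1.5000, -1.9000)

F = (-2.8000, -1.5000, -1.9000)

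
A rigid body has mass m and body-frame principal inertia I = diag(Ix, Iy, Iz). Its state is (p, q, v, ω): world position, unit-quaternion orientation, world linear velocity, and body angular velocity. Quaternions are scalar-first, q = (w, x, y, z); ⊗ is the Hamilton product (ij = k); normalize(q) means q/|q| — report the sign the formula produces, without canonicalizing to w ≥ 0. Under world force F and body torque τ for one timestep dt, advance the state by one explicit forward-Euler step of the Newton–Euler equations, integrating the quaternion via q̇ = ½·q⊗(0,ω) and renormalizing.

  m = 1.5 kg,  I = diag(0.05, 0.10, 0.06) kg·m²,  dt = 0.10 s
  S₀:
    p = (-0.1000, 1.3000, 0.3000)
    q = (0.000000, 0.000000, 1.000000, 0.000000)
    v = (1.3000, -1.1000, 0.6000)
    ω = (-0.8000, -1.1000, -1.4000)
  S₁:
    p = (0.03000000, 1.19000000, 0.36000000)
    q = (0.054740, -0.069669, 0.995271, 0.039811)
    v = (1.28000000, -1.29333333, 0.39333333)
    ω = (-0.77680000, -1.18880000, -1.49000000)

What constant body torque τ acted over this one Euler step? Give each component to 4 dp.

τ = (-0.0500, -0.1000, -0.0100)

ω₁ − ω₀ = (0.02320000, -0.08880000, -0.09000000)
τ = I·(Δω/dt) + ω₀×(Iω₀) = (-0.0500, -0.1000, -0.0100)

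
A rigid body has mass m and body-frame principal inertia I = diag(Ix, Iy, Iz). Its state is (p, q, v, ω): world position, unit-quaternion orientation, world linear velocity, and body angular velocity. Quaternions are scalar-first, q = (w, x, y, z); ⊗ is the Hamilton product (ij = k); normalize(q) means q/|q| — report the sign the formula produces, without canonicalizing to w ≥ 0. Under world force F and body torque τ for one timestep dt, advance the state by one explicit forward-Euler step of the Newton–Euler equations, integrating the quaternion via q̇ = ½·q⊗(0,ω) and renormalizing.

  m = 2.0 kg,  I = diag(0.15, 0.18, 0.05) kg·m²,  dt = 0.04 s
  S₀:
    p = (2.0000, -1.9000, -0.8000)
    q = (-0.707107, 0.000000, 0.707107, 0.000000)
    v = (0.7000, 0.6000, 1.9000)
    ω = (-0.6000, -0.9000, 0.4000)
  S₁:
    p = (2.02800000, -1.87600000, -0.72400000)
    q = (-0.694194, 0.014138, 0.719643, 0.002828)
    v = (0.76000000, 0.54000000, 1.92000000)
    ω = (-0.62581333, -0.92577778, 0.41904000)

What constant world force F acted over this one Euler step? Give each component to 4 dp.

F = (3.0000, -3.0000, 1.0000)

velocity change Δv = (0.06000000, -0.06000000, 0.02000000)
applied force F = (3.0000, -3.0000, 1.0000)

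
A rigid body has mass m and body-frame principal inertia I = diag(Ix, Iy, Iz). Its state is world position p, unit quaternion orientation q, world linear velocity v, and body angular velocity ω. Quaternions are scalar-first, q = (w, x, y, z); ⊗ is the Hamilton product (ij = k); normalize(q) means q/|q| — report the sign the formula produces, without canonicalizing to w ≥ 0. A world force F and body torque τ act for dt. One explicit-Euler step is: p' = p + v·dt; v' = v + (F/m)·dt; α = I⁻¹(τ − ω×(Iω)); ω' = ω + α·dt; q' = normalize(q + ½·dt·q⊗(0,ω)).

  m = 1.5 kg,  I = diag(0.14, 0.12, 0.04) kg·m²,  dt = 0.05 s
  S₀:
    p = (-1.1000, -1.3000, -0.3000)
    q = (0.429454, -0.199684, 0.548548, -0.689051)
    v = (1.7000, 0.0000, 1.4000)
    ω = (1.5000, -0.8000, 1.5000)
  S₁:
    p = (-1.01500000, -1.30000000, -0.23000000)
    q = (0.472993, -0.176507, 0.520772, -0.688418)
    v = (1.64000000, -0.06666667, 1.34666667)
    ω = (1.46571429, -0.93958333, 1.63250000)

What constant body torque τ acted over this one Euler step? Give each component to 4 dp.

τ = (0.0000, -0.1100, 0.1300)

ω₁ − ω₀ = (-0.03428571, -0.13958333, 0.13250000)
I·α + gyro = (0.0000, -0.1100, 0.1300)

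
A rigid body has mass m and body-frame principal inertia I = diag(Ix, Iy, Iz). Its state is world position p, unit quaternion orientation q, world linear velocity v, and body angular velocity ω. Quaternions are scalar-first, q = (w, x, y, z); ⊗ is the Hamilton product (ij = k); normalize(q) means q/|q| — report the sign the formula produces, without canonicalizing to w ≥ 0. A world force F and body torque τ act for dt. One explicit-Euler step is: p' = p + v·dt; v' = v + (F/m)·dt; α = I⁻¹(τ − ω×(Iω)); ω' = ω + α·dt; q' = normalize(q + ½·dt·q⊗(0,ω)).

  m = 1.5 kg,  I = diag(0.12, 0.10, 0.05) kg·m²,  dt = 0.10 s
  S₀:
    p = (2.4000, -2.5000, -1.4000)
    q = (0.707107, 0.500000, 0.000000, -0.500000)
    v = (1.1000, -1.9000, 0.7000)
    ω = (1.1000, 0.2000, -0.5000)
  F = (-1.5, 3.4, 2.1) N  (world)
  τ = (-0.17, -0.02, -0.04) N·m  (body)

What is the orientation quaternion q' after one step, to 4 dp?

q' = (0.6659, 0.5429, -0.0079, -0.5117)

q⊗(0,ω) = (-0.8000000, 0.8778177, -0.1585786, -0.2535535)
q + ½dt·q⊗(0,ω), renormalized = (0.6659, 0.5429, -0.0079, -0.5117)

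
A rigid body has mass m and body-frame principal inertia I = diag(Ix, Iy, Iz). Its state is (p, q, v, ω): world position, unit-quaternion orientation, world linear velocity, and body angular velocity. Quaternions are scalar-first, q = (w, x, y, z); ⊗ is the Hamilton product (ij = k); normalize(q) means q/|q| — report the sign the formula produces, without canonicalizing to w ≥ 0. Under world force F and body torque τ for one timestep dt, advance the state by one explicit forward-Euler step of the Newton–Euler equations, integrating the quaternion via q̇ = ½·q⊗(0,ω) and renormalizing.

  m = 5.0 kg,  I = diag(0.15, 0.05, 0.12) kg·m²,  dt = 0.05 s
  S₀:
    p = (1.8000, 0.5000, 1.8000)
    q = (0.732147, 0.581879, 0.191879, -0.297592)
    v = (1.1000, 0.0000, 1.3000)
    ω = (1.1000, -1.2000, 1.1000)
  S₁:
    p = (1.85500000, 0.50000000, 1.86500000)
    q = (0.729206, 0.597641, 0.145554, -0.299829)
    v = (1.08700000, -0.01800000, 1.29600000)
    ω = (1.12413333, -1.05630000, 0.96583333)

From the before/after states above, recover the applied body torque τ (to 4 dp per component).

τ = (-0.0200, 0.1800, -0.1900)

Δω = ω₁−ω₀ = (0.02413333, 0.14370000, -0.13416667)
applied torque τ = (-0.0200, 0.1800, -0.1900)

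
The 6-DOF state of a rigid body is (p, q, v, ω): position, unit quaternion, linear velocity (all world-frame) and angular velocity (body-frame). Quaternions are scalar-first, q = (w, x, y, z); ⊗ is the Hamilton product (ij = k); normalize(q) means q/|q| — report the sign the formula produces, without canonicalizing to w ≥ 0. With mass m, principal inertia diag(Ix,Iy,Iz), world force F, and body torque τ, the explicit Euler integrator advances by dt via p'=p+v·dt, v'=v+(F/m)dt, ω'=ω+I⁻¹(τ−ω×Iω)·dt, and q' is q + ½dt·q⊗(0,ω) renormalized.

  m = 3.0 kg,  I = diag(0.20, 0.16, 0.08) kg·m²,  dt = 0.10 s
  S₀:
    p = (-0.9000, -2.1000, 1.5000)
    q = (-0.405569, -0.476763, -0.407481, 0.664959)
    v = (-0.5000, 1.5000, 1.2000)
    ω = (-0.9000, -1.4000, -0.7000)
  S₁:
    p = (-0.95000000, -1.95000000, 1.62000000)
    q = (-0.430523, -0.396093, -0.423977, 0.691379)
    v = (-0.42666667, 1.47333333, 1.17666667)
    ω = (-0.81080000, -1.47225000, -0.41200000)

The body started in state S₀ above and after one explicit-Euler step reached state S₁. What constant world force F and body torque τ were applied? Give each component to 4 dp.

F = (2.2000, -0.8000, -0.7000)
τ = (0.1000, -0.0400, 0.1800)

ω₁ − ω₀ = (0.08920000, -0.07225000, 0.28800000)
gyro term ω₀×Iω₀ = (-0.0784, 0.0756, -0.0504)
τ = I·(Δω/dt) + ω₀×(Iω₀) = (0.1000, -0.0400, 0.1800)
v₁ − v₀ = (0.07333333, -0.02666667, -0.02333333)
F = m·Δv/dt = (2.2000, -0.8000, -0.7000)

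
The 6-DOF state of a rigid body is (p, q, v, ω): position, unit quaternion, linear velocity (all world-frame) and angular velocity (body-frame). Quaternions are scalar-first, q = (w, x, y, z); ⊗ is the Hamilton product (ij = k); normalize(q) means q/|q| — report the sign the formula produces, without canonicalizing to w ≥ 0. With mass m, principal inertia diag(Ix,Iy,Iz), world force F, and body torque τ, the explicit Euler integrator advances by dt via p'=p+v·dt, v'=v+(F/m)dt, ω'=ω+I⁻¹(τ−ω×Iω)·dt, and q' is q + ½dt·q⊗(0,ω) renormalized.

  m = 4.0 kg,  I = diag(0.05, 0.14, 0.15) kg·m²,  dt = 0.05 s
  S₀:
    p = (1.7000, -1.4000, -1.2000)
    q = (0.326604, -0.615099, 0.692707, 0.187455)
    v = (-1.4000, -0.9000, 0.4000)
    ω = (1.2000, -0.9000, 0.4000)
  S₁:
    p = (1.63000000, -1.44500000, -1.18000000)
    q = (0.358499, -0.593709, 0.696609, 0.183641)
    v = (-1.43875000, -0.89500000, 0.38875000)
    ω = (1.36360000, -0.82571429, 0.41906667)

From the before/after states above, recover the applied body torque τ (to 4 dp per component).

rate change Δω = (0.16360000, 0.07428571, 0.01906667)
τ = I·(Δω/dt) + ω₀×(Iω₀) = (0.1600, 0.1600, -0.0400)

τ = (0.1600, 0.1600, -0.0400)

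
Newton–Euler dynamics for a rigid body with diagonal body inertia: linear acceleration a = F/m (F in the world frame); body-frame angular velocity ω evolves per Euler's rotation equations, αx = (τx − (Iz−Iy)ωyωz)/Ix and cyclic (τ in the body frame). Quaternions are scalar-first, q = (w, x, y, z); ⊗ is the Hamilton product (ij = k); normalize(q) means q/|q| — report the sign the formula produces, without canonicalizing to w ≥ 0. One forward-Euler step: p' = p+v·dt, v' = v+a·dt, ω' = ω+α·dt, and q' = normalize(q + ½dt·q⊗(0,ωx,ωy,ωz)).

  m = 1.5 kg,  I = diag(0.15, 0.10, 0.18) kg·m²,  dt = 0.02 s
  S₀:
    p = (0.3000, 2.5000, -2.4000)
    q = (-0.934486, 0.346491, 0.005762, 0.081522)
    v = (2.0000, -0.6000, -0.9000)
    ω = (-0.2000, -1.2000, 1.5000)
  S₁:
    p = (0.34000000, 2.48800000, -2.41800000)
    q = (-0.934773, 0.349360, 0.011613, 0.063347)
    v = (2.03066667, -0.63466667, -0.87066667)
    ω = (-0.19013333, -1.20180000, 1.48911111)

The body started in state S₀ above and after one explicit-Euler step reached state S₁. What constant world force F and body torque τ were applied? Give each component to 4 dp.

F = (2.3000, -2.6000, 2.2000)
τ = (-0.0700, 0.0000, -0.1100)

ω₁ − ω₀ = (0.00986667, -0.00180000, -0.01088889)
gyro term ω₀×Iω₀ = (-0.1440, 0.0090, -0.0120)
applied torque τ = (-0.0700, 0.0000, -0.1100)
velocity change Δv = (0.03066667, -0.03466667, 0.02933333)
F = m·Δv/dt = (2.3000, -2.6000, 2.2000)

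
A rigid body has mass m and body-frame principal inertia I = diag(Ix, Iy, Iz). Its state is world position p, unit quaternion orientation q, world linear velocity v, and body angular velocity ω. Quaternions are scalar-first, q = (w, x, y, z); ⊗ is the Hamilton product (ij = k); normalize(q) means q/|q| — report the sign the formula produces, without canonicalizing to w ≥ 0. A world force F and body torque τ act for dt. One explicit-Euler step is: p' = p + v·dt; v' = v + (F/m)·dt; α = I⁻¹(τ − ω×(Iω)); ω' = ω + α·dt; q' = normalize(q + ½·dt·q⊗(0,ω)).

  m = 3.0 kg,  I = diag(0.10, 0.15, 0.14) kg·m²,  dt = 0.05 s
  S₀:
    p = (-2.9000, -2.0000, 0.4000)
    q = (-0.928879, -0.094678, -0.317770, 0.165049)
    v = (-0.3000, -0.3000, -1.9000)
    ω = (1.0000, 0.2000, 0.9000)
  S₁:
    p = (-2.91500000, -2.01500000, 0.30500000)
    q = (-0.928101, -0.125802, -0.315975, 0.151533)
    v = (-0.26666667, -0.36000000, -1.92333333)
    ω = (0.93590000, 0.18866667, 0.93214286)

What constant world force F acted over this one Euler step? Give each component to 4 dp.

F = (2.0000, -3.6000, -1.4000)

v₁ − v₀ = (0.03333333, -0.06000000, -0.02333333)
F = m·Δv/dt = (2.0000, -3.6000, -1.4000)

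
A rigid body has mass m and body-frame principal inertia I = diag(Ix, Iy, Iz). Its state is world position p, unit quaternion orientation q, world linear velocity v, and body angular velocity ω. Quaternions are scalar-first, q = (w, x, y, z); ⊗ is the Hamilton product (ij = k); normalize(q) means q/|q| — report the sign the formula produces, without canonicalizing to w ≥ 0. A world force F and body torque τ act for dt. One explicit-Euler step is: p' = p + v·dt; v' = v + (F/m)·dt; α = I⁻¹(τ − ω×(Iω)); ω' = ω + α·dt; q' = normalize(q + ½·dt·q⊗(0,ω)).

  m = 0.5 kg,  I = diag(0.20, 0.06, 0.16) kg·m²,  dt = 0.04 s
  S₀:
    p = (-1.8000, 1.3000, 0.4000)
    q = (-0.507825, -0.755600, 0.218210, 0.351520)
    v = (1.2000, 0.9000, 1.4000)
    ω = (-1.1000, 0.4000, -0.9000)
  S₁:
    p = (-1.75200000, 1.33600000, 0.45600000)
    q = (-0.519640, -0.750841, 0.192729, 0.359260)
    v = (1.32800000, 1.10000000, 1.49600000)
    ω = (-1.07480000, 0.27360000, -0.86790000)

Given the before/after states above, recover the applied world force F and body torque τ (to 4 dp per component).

Δω = ω₁−ω₀ = (0.02520000, -0.12640000, 0.03210000)
applied torque τ = (0.0900, -0.1500, 0.1900)
velocity change Δv = (0.12800000, 0.20000000, 0.09600000)
m·(v₁−v₀)/dt = (1.6000, 2.5000, 1.2000)

F = (1.6000, 2.5000, 1.2000)
τ = (0.0900, -0.1500, 0.1900)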